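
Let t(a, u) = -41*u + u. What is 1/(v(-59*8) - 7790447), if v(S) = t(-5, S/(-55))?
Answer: -11/85698693 ≈ -1.2836e-7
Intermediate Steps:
t(a, u) = -40*u
v(S) = 8*S/11 (v(S) = -40*S/(-55) = -40*S*(-1)/55 = -(-8)*S/11 = 8*S/11)
1/(v(-59*8) - 7790447) = 1/(8*(-59*8)/11 - 7790447) = 1/((8/11)*(-472) - 7790447) = 1/(-3776/11 - 7790447) = 1/(-85698693/11) = -11/85698693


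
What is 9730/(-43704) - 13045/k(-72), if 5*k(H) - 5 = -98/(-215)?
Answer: -102148165715/8544132 ≈ -11955.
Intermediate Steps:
k(H) = 1173/1075 (k(H) = 1 + (-98/(-215))/5 = 1 + (-98*(-1/215))/5 = 1 + (⅕)*(98/215) = 1 + 98/1075 = 1173/1075)
9730/(-43704) - 13045/k(-72) = 9730/(-43704) - 13045/1173/1075 = 9730*(-1/43704) - 13045*1075/1173 = -4865/21852 - 14023375/1173 = -102148165715/8544132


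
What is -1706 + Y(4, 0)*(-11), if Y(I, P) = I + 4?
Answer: -1794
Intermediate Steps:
Y(I, P) = 4 + I
-1706 + Y(4, 0)*(-11) = -1706 + (4 + 4)*(-11) = -1706 + 8*(-11) = -1706 - 88 = -1794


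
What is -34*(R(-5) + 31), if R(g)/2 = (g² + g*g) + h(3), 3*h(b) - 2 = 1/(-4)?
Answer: -13481/3 ≈ -4493.7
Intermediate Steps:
h(b) = 7/12 (h(b) = ⅔ + (⅓)/(-4) = ⅔ + (⅓)*(-¼) = ⅔ - 1/12 = 7/12)
R(g) = 7/6 + 4*g² (R(g) = 2*((g² + g*g) + 7/12) = 2*((g² + g²) + 7/12) = 2*(2*g² + 7/12) = 2*(7/12 + 2*g²) = 7/6 + 4*g²)
-34*(R(-5) + 31) = -34*((7/6 + 4*(-5)²) + 31) = -34*((7/6 + 4*25) + 31) = -34*((7/6 + 100) + 31) = -34*(607/6 + 31) = -34*793/6 = -13481/3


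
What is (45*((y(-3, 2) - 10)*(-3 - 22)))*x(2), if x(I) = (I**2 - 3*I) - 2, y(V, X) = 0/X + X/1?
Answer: -36000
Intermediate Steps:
y(V, X) = X (y(V, X) = 0 + X*1 = 0 + X = X)
x(I) = -2 + I**2 - 3*I
(45*((y(-3, 2) - 10)*(-3 - 22)))*x(2) = (45*((2 - 10)*(-3 - 22)))*(-2 + 2**2 - 3*2) = (45*(-8*(-25)))*(-2 + 4 - 6) = (45*200)*(-4) = 9000*(-4) = -36000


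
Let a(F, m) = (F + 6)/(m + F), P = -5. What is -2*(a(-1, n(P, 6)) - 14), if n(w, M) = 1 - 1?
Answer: 38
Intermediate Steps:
n(w, M) = 0
a(F, m) = (6 + F)/(F + m)
-2*(a(-1, n(P, 6)) - 14) = -2*((6 - 1)/(-1 + 0) - 14) = -2*(5/(-1) - 14) = -2*(-1*5 - 14) = -2*(-5 - 14) = -2*(-19) = 38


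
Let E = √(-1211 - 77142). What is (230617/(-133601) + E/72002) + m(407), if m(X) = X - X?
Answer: -230617/133601 + I*√78353/72002 ≈ -1.7262 + 0.0038876*I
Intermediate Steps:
E = I*√78353 (E = √(-78353) = I*√78353 ≈ 279.92*I)
m(X) = 0
(230617/(-133601) + E/72002) + m(407) = (230617/(-133601) + (I*√78353)/72002) + 0 = (230617*(-1/133601) + (I*√78353)*(1/72002)) + 0 = (-230617/133601 + I*√78353/72002) + 0 = -230617/133601 + I*√78353/72002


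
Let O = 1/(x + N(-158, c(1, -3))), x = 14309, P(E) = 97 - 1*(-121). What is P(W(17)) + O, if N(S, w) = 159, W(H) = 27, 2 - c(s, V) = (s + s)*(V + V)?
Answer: 3154025/14468 ≈ 218.00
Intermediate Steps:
c(s, V) = 2 - 4*V*s (c(s, V) = 2 - (s + s)*(V + V) = 2 - 2*s*2*V = 2 - 4*V*s)
P(E) = 218 (P(E) = 97 + 121 = 218)
O = 1/14468 (O = 1/(14309 + 159) = 1/14468 ≈ 6.9118e-5)
P(W(17)) + O = 218 + 1/14468 = 3154025/14468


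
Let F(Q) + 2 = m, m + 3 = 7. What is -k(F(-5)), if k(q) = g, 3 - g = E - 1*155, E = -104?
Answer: -262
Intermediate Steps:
m = 4 (m = -3 + 7 = 4)
F(Q) = 2 (F(Q) = -2 + 4 = 2)
g = 262 (g = 3 - (-104 - 1*155) = 3 - (-104 - 155) = 3 - 1*(-259) = 3 + 259 = 262)
k(q) = 262
-k(F(-5)) = -1*262 = -262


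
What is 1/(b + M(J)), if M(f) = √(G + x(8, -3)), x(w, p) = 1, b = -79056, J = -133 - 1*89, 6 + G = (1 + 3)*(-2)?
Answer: -79056/6249851149 - I*√13/6249851149 ≈ -1.2649e-5 - 5.769e-10*I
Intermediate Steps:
G = -14 (G = -6 + (1 + 3)*(-2) = -6 + 4*(-2) = -6 - 8 = -14)
J = -222 (J = -133 - 89 = -222)
M(f) = I*√13 (M(f) = √(-14 + 1) = √(-13) = I*√13)
1/(b + M(J)) = 1/(-79056 + I*√13)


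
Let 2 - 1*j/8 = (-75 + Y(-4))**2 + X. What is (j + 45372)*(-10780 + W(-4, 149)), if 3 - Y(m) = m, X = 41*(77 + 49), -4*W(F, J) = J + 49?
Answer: 356637094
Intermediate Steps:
W(F, J) = -49/4 - J/4 (W(F, J) = -(J + 49)/4 = -(49 + J)/4 = -49/4 - J/4)
X = 5166 (X = 41*126 = 5166)
Y(m) = 3 - m
j = -78304 (j = 16 - 8*((-75 + (3 - 1*(-4)))**2 + 5166) = 16 - 8*((-75 + (3 + 4))**2 + 5166) = 16 - 8*((-75 + 7)**2 + 5166) = 16 - 8*((-68)**2 + 5166) = 16 - 8*(4624 + 5166) = 16 - 8*9790 = 16 - 78320 = -78304)
(j + 45372)*(-10780 + W(-4, 149)) = (-78304 + 45372)*(-10780 + (-49/4 - 1/4*149)) = -32932*(-10780 + (-49/4 - 149/4)) = -32932*(-10780 - 99/2) = -32932*(-21659/2) = 356637094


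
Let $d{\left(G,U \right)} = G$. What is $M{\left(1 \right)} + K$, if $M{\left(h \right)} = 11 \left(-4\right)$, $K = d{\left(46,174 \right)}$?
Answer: $2$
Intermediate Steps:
$K = 46$
$M{\left(h \right)} = -44$
$M{\left(1 \right)} + K = -44 + 46 = 2$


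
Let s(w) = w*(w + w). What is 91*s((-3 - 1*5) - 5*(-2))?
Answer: 728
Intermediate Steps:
s(w) = 2*w**2 (s(w) = w*(2*w) = 2*w**2)
91*s((-3 - 1*5) - 5*(-2)) = 91*(2*((-3 - 1*5) - 5*(-2))**2) = 91*(2*((-3 - 5) + 10)**2) = 91*(2*(-8 + 10)**2) = 91*(2*2**2) = 91*(2*4) = 91*8 = 728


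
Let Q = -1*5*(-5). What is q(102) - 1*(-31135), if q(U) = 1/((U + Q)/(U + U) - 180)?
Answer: 1139322851/36593 ≈ 31135.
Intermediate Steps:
Q = 25 (Q = -5*(-5) = 25)
q(U) = 1/(-180 + (25 + U)/(2*U)) (q(U) = 1/((U + 25)/(U + U) - 180) = 1/((25 + U)/((2*U)) - 180) = 1/((25 + U)*(1/(2*U)) - 180) = 1/((25 + U)/(2*U) - 180) = 1/(-180 + (25 + U)/(2*U)))
q(102) - 1*(-31135) = -2*102/(-25 + 359*102) - 1*(-31135) = -2*102/(-25 + 36618) + 31135 = -2*102/36593 + 31135 = -2*102*1/36593 + 31135 = -204/36593 + 31135 = 1139322851/36593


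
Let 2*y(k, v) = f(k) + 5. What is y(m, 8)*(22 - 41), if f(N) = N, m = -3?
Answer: -19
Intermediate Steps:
y(k, v) = 5/2 + k/2 (y(k, v) = (k + 5)/2 = (5 + k)/2 = 5/2 + k/2)
y(m, 8)*(22 - 41) = (5/2 + (½)*(-3))*(22 - 41) = (5/2 - 3/2)*(-19) = 1*(-19) = -19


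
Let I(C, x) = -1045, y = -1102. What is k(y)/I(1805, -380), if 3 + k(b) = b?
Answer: 221/209 ≈ 1.0574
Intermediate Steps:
k(b) = -3 + b
k(y)/I(1805, -380) = (-3 - 1102)/(-1045) = -1105*(-1/1045) = 221/209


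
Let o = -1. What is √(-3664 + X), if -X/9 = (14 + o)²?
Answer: I*√5185 ≈ 72.007*I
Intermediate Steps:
X = -1521 (X = -9*(14 - 1)² = -9*13² = -9*169 = -1521)
√(-3664 + X) = √(-3664 - 1521) = √(-5185) = I*√5185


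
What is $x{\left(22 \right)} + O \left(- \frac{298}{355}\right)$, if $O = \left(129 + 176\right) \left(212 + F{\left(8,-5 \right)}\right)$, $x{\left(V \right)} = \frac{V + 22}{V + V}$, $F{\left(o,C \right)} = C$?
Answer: $- \frac{3762775}{71} \approx -52997.0$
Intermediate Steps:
$x{\left(V \right)} = \frac{22 + V}{2 V}$
$O = 63135$ ($O = \left(129 + 176\right) \left(212 - 5\right) = 305 \cdot 207 = 63135$)
$x{\left(22 \right)} + O \left(- \frac{298}{355}\right) = \frac{22 + 22}{2 \cdot 22} + 63135 \left(- \frac{298}{355}\right) = \frac{1}{2} \cdot \frac{1}{22} \cdot 44 + 63135 \left(\left(-298\right) \frac{1}{355}\right) = 1 + 63135 \left(- \frac{298}{355}\right) = 1 - \frac{3762846}{71} = - \frac{3762775}{71}$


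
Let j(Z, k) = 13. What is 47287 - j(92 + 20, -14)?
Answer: 47274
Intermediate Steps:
47287 - j(92 + 20, -14) = 47287 - 1*13 = 47287 - 13 = 47274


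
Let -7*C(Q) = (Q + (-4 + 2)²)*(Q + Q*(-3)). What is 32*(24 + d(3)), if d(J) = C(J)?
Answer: 960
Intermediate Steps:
C(Q) = 2*Q*(4 + Q)/7 (C(Q) = -(Q + (-4 + 2)²)*(Q + Q*(-3))/7 = -(Q + (-2)²)*(Q - 3*Q)/7 = -(Q + 4)*(-2*Q)/7 = -(4 + Q)*(-2*Q)/7 = -(-2)*Q*(4 + Q)/7 = 2*Q*(4 + Q)/7)
d(J) = 2*J*(4 + J)/7
32*(24 + d(3)) = 32*(24 + (2/7)*3*(4 + 3)) = 32*(24 + (2/7)*3*7) = 32*(24 + 6) = 32*30 = 960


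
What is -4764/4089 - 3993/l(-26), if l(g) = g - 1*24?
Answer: 5363059/68150 ≈ 78.695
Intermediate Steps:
l(g) = -24 + g (l(g) = g - 24 = -24 + g)
-4764/4089 - 3993/l(-26) = -4764/4089 - 3993/(-24 - 26) = -4764*1/4089 - 3993/(-50) = -1588/1363 - 3993*(-1/50) = -1588/1363 + 3993/50 = 5363059/68150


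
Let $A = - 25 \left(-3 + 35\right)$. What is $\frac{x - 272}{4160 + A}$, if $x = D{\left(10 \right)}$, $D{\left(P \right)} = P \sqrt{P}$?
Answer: $- \frac{17}{210} + \frac{\sqrt{10}}{336} \approx -0.071541$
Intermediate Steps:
$A = -800$ ($A = \left(-25\right) 32 = -800$)
$D{\left(P \right)} = P^{\frac{3}{2}}$
$x = 10 \sqrt{10}$ ($x = 10^{\frac{3}{2}} = 10 \sqrt{10} \approx 31.623$)
$\frac{x - 272}{4160 + A} = \frac{10 \sqrt{10} - 272}{4160 - 800} = \frac{-272 + 10 \sqrt{10}}{3360} = \left(-272 + 10 \sqrt{10}\right) \frac{1}{3360} = - \frac{17}{210} + \frac{\sqrt{10}}{336}$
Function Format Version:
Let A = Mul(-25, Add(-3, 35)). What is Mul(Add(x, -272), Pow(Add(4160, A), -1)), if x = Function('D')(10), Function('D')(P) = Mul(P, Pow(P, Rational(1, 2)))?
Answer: Add(Rational(-17, 210), Mul(Rational(1, 336), Pow(10, Rational(1, 2)))) ≈ -0.071541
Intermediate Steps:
A = -800 (A = Mul(-25, 32) = -800)
Function('D')(P) = Pow(P, Rational(3, 2))
x = Mul(10, Pow(10, Rational(1, 2))) (x = Pow(10, Rational(3, 2)) = Mul(10, Pow(10, Rational(1, 2))) ≈ 31.623)
Mul(Add(x, -272), Pow(Add(4160, A), -1)) = Mul(Add(Mul(10, Pow(10, Rational(1, 2))), -272), Pow(Add(4160, -800), -1)) = Mul(Add(-272, Mul(10, Pow(10, Rational(1, 2)))), Pow(3360, -1)) = Mul(Add(-272, Mul(10, Pow(10, Rational(1, 2)))), Rational(1, 3360)) = Add(Rational(-17, 210), Mul(Rational(1, 336), Pow(10, Rational(1, 2))))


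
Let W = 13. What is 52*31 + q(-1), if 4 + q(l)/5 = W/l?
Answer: 1527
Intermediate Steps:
q(l) = -20 + 65/l (q(l) = -20 + 5*(13/l) = -20 + 65/l)
52*31 + q(-1) = 52*31 + (-20 + 65/(-1)) = 1612 + (-20 + 65*(-1)) = 1612 + (-20 - 65) = 1612 - 85 = 1527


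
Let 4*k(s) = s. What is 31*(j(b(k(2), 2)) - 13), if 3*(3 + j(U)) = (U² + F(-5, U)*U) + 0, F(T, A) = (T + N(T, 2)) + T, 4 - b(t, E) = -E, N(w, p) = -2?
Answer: -868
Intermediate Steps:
k(s) = s/4
b(t, E) = 4 + E (b(t, E) = 4 - (-1)*E = 4 + E)
F(T, A) = -2 + 2*T (F(T, A) = (T - 2) + T = (-2 + T) + T = -2 + 2*T)
j(U) = -3 - 4*U + U²/3 (j(U) = -3 + ((U² + (-2 + 2*(-5))*U) + 0)/3 = -3 + ((U² + (-2 - 10)*U) + 0)/3 = -3 + ((U² - 12*U) + 0)/3 = -3 + (U² - 12*U)/3 = -3 + (-4*U + U²/3) = -3 - 4*U + U²/3)
31*(j(b(k(2), 2)) - 13) = 31*((-3 - 4*(4 + 2) + (4 + 2)²/3) - 13) = 31*((-3 - 4*6 + (⅓)*6²) - 13) = 31*((-3 - 24 + (⅓)*36) - 13) = 31*((-3 - 24 + 12) - 13) = 31*(-15 - 13) = 31*(-28) = -868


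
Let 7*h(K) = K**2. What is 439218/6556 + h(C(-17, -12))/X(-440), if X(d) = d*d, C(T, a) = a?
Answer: 845495991/12620300 ≈ 66.995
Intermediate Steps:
h(K) = K**2/7
X(d) = d**2
439218/6556 + h(C(-17, -12))/X(-440) = 439218/6556 + ((1/7)*(-12)**2)/((-440)**2) = 439218*(1/6556) + ((1/7)*144)/193600 = 219609/3278 + (144/7)*(1/193600) = 219609/3278 + 9/84700 = 845495991/12620300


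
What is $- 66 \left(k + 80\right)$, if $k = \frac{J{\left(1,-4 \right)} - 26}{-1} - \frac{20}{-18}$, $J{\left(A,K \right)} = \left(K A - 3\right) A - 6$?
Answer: $- \frac{23782}{3} \approx -7927.3$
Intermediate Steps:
$J{\left(A,K \right)} = -6 + A \left(-3 + A K\right)$ ($J{\left(A,K \right)} = \left(A K - 3\right) A - 6 = \left(-3 + A K\right) A - 6 = A \left(-3 + A K\right) - 6 = -6 + A \left(-3 + A K\right)$)
$k = \frac{361}{9}$ ($k = \frac{\left(-6 - 3 - 4 \cdot 1^{2}\right) - 26}{-1} - \frac{20}{-18} = \left(\left(-6 - 3 - 4\right) - 26\right) \left(-1\right) - - \frac{10}{9} = \left(\left(-6 - 3 - 4\right) - 26\right) \left(-1\right) + \frac{10}{9} = \left(-13 - 26\right) \left(-1\right) + \frac{10}{9} = \left(-39\right) \left(-1\right) + \frac{10}{9} = 39 + \frac{10}{9} = \frac{361}{9} \approx 40.111$)
$- 66 \left(k + 80\right) = - 66 \left(\frac{361}{9} + 80\right) = \left(-66\right) \frac{1081}{9} = - \frac{23782}{3}$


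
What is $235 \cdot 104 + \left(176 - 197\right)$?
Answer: $24419$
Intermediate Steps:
$235 \cdot 104 + \left(176 - 197\right) = 24440 - 21 = 24419$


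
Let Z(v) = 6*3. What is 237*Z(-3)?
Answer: 4266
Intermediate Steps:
Z(v) = 18
237*Z(-3) = 237*18 = 4266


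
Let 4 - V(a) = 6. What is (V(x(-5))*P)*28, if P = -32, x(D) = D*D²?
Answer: 1792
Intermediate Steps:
x(D) = D³
V(a) = -2 (V(a) = 4 - 1*6 = 4 - 6 = -2)
(V(x(-5))*P)*28 = -2*(-32)*28 = 64*28 = 1792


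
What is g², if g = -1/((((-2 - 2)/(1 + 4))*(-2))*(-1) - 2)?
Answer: 25/324 ≈ 0.077160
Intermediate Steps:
g = 5/18 (g = -1/((-4/5*(-2))*(-1) - 2) = -1/((-4*⅕*(-2))*(-1) - 2) = -1/(-⅘*(-2)*(-1) - 2) = -1/((8/5)*(-1) - 2) = -1/(-8/5 - 2) = -1/(-18/5) = -5/18*(-1) = 5/18 ≈ 0.27778)
g² = (5/18)² = 25/324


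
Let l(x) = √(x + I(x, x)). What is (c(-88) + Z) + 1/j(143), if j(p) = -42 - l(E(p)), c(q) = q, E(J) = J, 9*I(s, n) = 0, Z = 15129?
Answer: 24381419/1621 + √143/1621 ≈ 15041.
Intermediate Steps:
I(s, n) = 0 (I(s, n) = (⅑)*0 = 0)
l(x) = √x (l(x) = √(x + 0) = √x)
j(p) = -42 - √p
(c(-88) + Z) + 1/j(143) = (-88 + 15129) + 1/(-42 - √143) = 15041 + 1/(-42 - √143)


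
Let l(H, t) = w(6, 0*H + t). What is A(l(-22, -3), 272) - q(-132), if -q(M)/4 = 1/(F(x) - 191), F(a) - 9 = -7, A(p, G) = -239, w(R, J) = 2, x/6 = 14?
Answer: -45175/189 ≈ -239.02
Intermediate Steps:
x = 84 (x = 6*14 = 84)
l(H, t) = 2
F(a) = 2 (F(a) = 9 - 7 = 2)
q(M) = 4/189 (q(M) = -4/(2 - 191) = -4/(-189) = -4*(-1/189) = 4/189)
A(l(-22, -3), 272) - q(-132) = -239 - 1*4/189 = -239 - 4/189 = -45175/189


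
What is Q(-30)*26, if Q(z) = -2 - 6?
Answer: -208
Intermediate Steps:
Q(z) = -8
Q(-30)*26 = -8*26 = -208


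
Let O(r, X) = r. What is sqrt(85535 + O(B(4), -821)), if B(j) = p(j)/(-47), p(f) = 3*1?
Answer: sqrt(188946674)/47 ≈ 292.46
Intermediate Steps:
p(f) = 3
B(j) = -3/47 (B(j) = 3/(-47) = 3*(-1/47) = -3/47)
sqrt(85535 + O(B(4), -821)) = sqrt(85535 - 3/47) = sqrt(4020142/47) = sqrt(188946674)/47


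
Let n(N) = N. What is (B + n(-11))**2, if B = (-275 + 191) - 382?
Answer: 227529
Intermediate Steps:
B = -466 (B = -84 - 382 = -466)
(B + n(-11))**2 = (-466 - 11)**2 = (-477)**2 = 227529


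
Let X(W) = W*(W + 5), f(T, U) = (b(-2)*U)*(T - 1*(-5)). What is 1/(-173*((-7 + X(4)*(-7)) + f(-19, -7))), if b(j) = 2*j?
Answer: 1/112623 ≈ 8.8792e-6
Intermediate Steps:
f(T, U) = -4*U*(5 + T) (f(T, U) = ((2*(-2))*U)*(T - 1*(-5)) = (-4*U)*(T + 5) = (-4*U)*(5 + T) = -4*U*(5 + T))
X(W) = W*(5 + W)
1/(-173*((-7 + X(4)*(-7)) + f(-19, -7))) = 1/(-173*((-7 + (4*(5 + 4))*(-7)) - 4*(-7)*(5 - 19))) = 1/(-173*((-7 + (4*9)*(-7)) - 4*(-7)*(-14))) = 1/(-173*((-7 + 36*(-7)) - 392)) = 1/(-173*((-7 - 252) - 392)) = 1/(-173*(-259 - 392)) = 1/(-173*(-651)) = 1/112623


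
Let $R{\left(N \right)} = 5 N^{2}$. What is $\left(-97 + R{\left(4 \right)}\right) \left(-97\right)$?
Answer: $1649$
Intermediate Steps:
$\left(-97 + R{\left(4 \right)}\right) \left(-97\right) = \left(-97 + 5 \cdot 4^{2}\right) \left(-97\right) = \left(-97 + 5 \cdot 16\right) \left(-97\right) = \left(-97 + 80\right) \left(-97\right) = \left(-17\right) \left(-97\right) = 1649$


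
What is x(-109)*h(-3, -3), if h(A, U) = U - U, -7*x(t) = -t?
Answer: 0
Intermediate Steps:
x(t) = t/7 (x(t) = -(-1)*t/7 = t/7)
h(A, U) = 0
x(-109)*h(-3, -3) = ((⅐)*(-109))*0 = -109/7*0 = 0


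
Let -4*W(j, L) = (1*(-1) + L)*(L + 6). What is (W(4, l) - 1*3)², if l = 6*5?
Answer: 69696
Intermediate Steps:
l = 30
W(j, L) = -(-1 + L)*(6 + L)/4 (W(j, L) = -(1*(-1) + L)*(L + 6)/4 = -(-1 + L)*(6 + L)/4)
(W(4, l) - 1*3)² = ((3/2 - 5/4*30 - ¼*30²) - 1*3)² = ((3/2 - 75/2 - ¼*900) - 3)² = ((3/2 - 75/2 - 225) - 3)² = (-261 - 3)² = (-264)² = 69696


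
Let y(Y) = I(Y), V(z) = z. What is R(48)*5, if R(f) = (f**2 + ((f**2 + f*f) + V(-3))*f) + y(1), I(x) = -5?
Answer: 1116695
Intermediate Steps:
y(Y) = -5
R(f) = -5 + f**2 + f*(-3 + 2*f**2) (R(f) = (f**2 + ((f**2 + f*f) - 3)*f) - 5 = (f**2 + ((f**2 + f**2) - 3)*f) - 5 = (f**2 + (2*f**2 - 3)*f) - 5 = (f**2 + (-3 + 2*f**2)*f) - 5 = (f**2 + f*(-3 + 2*f**2)) - 5 = -5 + f**2 + f*(-3 + 2*f**2))
R(48)*5 = (-5 + 48**2 - 3*48 + 2*48**3)*5 = (-5 + 2304 - 144 + 2*110592)*5 = (-5 + 2304 - 144 + 221184)*5 = 223339*5 = 1116695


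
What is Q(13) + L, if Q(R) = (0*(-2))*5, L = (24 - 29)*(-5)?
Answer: 25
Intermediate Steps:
L = 25 (L = -5*(-5) = 25)
Q(R) = 0 (Q(R) = 0*5 = 0)
Q(13) + L = 0 + 25 = 25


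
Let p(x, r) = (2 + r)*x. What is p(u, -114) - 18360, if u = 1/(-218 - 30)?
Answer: -569146/31 ≈ -18360.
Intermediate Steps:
u = -1/248 (u = 1/(-248) = -1/248 ≈ -0.0040323)
p(x, r) = x*(2 + r)
p(u, -114) - 18360 = -(2 - 114)/248 - 18360 = -1/248*(-112) - 18360 = 14/31 - 18360 = -569146/31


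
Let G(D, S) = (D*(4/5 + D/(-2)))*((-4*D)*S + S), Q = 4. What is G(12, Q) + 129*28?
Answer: 76716/5 ≈ 15343.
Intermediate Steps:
G(D, S) = D*(⅘ - D/2)*(S - 4*D*S) (G(D, S) = (D*(4*(⅕) + D*(-½)))*(-4*D*S + S) = (D*(⅘ - D/2))*(S - 4*D*S) = D*(⅘ - D/2)*(S - 4*D*S))
G(12, Q) + 129*28 = (⅒)*12*4*(8 - 37*12 + 20*12²) + 129*28 = (⅒)*12*4*(8 - 444 + 20*144) + 3612 = (⅒)*12*4*(8 - 444 + 2880) + 3612 = (⅒)*12*4*2444 + 3612 = 58656/5 + 3612 = 76716/5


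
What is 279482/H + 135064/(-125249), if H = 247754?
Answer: 771097381/15515470373 ≈ 0.049699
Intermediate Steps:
279482/H + 135064/(-125249) = 279482/247754 + 135064/(-125249) = 279482*(1/247754) + 135064*(-1/125249) = 139741/123877 - 135064/125249 = 771097381/15515470373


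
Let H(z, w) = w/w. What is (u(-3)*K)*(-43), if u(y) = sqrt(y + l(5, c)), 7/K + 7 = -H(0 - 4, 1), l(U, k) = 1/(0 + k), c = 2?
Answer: 301*I*sqrt(10)/16 ≈ 59.49*I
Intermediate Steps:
H(z, w) = 1
l(U, k) = 1/k
K = -7/8 (K = 7/(-7 - 1*1) = 7/(-7 - 1) = 7/(-8) = 7*(-1/8) = -7/8 ≈ -0.87500)
u(y) = sqrt(1/2 + y) (u(y) = sqrt(y + 1/2) = sqrt(1/2 + y))
(u(-3)*K)*(-43) = ((sqrt(2 + 4*(-3))/2)*(-7/8))*(-43) = ((sqrt(2 - 12)/2)*(-7/8))*(-43) = ((sqrt(-10)/2)*(-7/8))*(-43) = (((I*sqrt(10))/2)*(-7/8))*(-43) = ((I*sqrt(10)/2)*(-7/8))*(-43) = -7*I*sqrt(10)/16*(-43) = 301*I*sqrt(10)/16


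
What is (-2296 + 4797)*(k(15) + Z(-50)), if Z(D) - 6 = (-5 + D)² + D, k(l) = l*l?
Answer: 8018206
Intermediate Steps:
k(l) = l²
Z(D) = 6 + D + (-5 + D)² (Z(D) = 6 + ((-5 + D)² + D) = 6 + (D + (-5 + D)²) = 6 + D + (-5 + D)²)
(-2296 + 4797)*(k(15) + Z(-50)) = (-2296 + 4797)*(15² + (6 - 50 + (-5 - 50)²)) = 2501*(225 + (6 - 50 + (-55)²)) = 2501*(225 + (6 - 50 + 3025)) = 2501*(225 + 2981) = 2501*3206 = 8018206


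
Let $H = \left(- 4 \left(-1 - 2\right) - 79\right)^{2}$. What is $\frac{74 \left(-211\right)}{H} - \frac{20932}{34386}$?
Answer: $- \frac{315433376}{77179377} \approx -4.087$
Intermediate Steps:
$H = 4489$ ($H = \left(\left(-4\right) \left(-3\right) - 79\right)^{2} = \left(12 - 79\right)^{2} = \left(-67\right)^{2} = 4489$)
$\frac{74 \left(-211\right)}{H} - \frac{20932}{34386} = \frac{74 \left(-211\right)}{4489} - \frac{20932}{34386} = \left(-15614\right) \frac{1}{4489} - \frac{10466}{17193} = - \frac{15614}{4489} - \frac{10466}{17193} = - \frac{315433376}{77179377}$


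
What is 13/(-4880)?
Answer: -13/4880 ≈ -0.0026639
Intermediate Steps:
13/(-4880) = 13*(-1/4880) = -13/4880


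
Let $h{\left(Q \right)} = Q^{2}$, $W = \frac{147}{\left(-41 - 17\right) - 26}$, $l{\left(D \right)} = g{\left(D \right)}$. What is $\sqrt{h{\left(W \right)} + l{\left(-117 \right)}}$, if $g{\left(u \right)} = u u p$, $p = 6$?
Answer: $\frac{\sqrt{1314193}}{4} \approx 286.6$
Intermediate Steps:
$g{\left(u \right)} = 6 u^{2}$ ($g{\left(u \right)} = u u 6 = u^{2} \cdot 6 = 6 u^{2}$)
$l{\left(D \right)} = 6 D^{2}$
$W = - \frac{7}{4}$ ($W = \frac{147}{-58 - 26} = \frac{147}{-84} = 147 \left(- \frac{1}{84}\right) = - \frac{7}{4} \approx -1.75$)
$\sqrt{h{\left(W \right)} + l{\left(-117 \right)}} = \sqrt{\left(- \frac{7}{4}\right)^{2} + 6 \left(-117\right)^{2}} = \sqrt{\frac{49}{16} + 6 \cdot 13689} = \sqrt{\frac{49}{16} + 82134} = \sqrt{\frac{1314193}{16}} = \frac{\sqrt{1314193}}{4}$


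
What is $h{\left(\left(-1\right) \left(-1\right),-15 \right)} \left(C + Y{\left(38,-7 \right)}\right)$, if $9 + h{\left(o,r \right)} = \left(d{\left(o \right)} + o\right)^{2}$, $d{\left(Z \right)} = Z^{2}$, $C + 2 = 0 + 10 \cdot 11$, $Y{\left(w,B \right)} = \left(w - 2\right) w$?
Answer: $-7380$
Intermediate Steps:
$Y{\left(w,B \right)} = w \left(-2 + w\right)$ ($Y{\left(w,B \right)} = \left(-2 + w\right) w = w \left(-2 + w\right)$)
$C = 108$ ($C = -2 + \left(0 + 10 \cdot 11\right) = -2 + \left(0 + 110\right) = -2 + 110 = 108$)
$h{\left(o,r \right)} = -9 + \left(o + o^{2}\right)^{2}$ ($h{\left(o,r \right)} = -9 + \left(o^{2} + o\right)^{2} = -9 + \left(o + o^{2}\right)^{2}$)
$h{\left(\left(-1\right) \left(-1\right),-15 \right)} \left(C + Y{\left(38,-7 \right)}\right) = \left(-9 + \left(\left(-1\right) \left(-1\right)\right)^{2} \left(1 - -1\right)^{2}\right) \left(108 + 38 \left(-2 + 38\right)\right) = \left(-9 + 1^{2} \left(1 + 1\right)^{2}\right) \left(108 + 38 \cdot 36\right) = \left(-9 + 1 \cdot 2^{2}\right) \left(108 + 1368\right) = \left(-9 + 1 \cdot 4\right) 1476 = \left(-9 + 4\right) 1476 = \left(-5\right) 1476 = -7380$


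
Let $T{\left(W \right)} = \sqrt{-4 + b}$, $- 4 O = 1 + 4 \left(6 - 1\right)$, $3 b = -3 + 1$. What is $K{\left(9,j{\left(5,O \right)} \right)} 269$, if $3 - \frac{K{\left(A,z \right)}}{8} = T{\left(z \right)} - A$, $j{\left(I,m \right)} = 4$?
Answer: $25824 - \frac{2152 i \sqrt{42}}{3} \approx 25824.0 - 4648.9 i$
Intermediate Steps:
$b = - \frac{2}{3}$ ($b = \frac{-3 + 1}{3} = \frac{1}{3} \left(-2\right) = - \frac{2}{3} \approx -0.66667$)
$O = - \frac{21}{4}$ ($O = - \frac{1 + 4 \left(6 - 1\right)}{4} = - \frac{1 + 4 \cdot 5}{4} = - \frac{1 + 20}{4} = \left(- \frac{1}{4}\right) 21 = - \frac{21}{4} \approx -5.25$)
$T{\left(W \right)} = \frac{i \sqrt{42}}{3}$ ($T{\left(W \right)} = \sqrt{-4 - \frac{2}{3}} = \sqrt{- \frac{14}{3}} = \frac{i \sqrt{42}}{3}$)
$K{\left(A,z \right)} = 24 + 8 A - \frac{8 i \sqrt{42}}{3}$ ($K{\left(A,z \right)} = 24 - 8 \left(\frac{i \sqrt{42}}{3} - A\right) = 24 - 8 \left(- A + \frac{i \sqrt{42}}{3}\right) = 24 + \left(8 A - \frac{8 i \sqrt{42}}{3}\right) = 24 + 8 A - \frac{8 i \sqrt{42}}{3}$)
$K{\left(9,j{\left(5,O \right)} \right)} 269 = \left(24 + 8 \cdot 9 - \frac{8 i \sqrt{42}}{3}\right) 269 = \left(24 + 72 - \frac{8 i \sqrt{42}}{3}\right) 269 = \left(96 - \frac{8 i \sqrt{42}}{3}\right) 269 = 25824 - \frac{2152 i \sqrt{42}}{3}$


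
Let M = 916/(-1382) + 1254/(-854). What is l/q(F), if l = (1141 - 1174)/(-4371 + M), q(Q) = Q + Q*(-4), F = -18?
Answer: 3245627/23225813460 ≈ 0.00013974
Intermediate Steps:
M = -628823/295057 (M = 916*(-1/1382) + 1254*(-1/854) = -458/691 - 627/427 = -628823/295057 ≈ -2.1312)
q(Q) = -3*Q (q(Q) = Q - 4*Q = -3*Q)
l = 9736881/1290322970 (l = (1141 - 1174)/(-4371 - 628823/295057) = -33/(-1290322970/295057) = -33*(-295057/1290322970) = 9736881/1290322970 ≈ 0.0075461)
l/q(F) = 9736881/(1290322970*((-3*(-18)))) = (9736881/1290322970)/54 = (9736881/1290322970)*(1/54) = 3245627/23225813460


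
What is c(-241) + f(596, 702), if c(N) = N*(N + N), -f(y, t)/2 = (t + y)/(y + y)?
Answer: 34615627/298 ≈ 1.1616e+5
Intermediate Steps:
f(y, t) = -(t + y)/y (f(y, t) = -2*(t + y)/(y + y) = -2*(t + y)/(2*y) = -2*(t + y)*1/(2*y) = -(t + y)/y)
c(N) = 2*N² (c(N) = N*(2*N) = 2*N²)
c(-241) + f(596, 702) = 2*(-241)² + (-1*702 - 1*596)/596 = 2*58081 + (-702 - 596)/596 = 116162 + (1/596)*(-1298) = 116162 - 649/298 = 34615627/298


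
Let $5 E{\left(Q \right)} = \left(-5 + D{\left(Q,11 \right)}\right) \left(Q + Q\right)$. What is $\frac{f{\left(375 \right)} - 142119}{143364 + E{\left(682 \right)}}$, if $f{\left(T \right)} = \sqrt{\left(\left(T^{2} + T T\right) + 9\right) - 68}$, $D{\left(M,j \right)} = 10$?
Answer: $- \frac{142119}{144728} + \frac{\sqrt{281191}}{144728} \approx -0.97831$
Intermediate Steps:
$f{\left(T \right)} = \sqrt{-59 + 2 T^{2}}$ ($f{\left(T \right)} = \sqrt{\left(\left(T^{2} + T^{2}\right) + 9\right) - 68} = \sqrt{\left(2 T^{2} + 9\right) - 68} = \sqrt{\left(9 + 2 T^{2}\right) - 68} = \sqrt{-59 + 2 T^{2}}$)
$E{\left(Q \right)} = 2 Q$ ($E{\left(Q \right)} = \frac{\left(-5 + 10\right) \left(Q + Q\right)}{5} = \frac{5 \cdot 2 Q}{5} = \frac{10 Q}{5} = 2 Q$)
$\frac{f{\left(375 \right)} - 142119}{143364 + E{\left(682 \right)}} = \frac{\sqrt{-59 + 2 \cdot 375^{2}} - 142119}{143364 + 2 \cdot 682} = \frac{\sqrt{-59 + 2 \cdot 140625} - 142119}{143364 + 1364} = \frac{\sqrt{-59 + 281250} - 142119}{144728} = \left(\sqrt{281191} - 142119\right) \frac{1}{144728} = \left(-142119 + \sqrt{281191}\right) \frac{1}{144728} = - \frac{142119}{144728} + \frac{\sqrt{281191}}{144728}$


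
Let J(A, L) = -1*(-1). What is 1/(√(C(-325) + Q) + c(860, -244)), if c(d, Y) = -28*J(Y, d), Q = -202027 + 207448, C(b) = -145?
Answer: 7/1123 + √1319/2246 ≈ 0.022403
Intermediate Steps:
J(A, L) = 1
Q = 5421
c(d, Y) = -28 (c(d, Y) = -28*1 = -28)
1/(√(C(-325) + Q) + c(860, -244)) = 1/(√(-145 + 5421) - 28) = 1/(√5276 - 28) = 1/(2*√1319 - 28) = 1/(-28 + 2*√1319)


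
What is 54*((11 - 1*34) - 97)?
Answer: -6480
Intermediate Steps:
54*((11 - 1*34) - 97) = 54*((11 - 34) - 97) = 54*(-23 - 97) = 54*(-120) = -6480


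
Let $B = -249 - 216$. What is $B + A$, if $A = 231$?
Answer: $-234$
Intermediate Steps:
$B = -465$
$B + A = -465 + 231 = -234$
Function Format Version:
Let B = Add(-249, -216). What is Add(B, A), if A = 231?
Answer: -234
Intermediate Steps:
B = -465
Add(B, A) = Add(-465, 231) = -234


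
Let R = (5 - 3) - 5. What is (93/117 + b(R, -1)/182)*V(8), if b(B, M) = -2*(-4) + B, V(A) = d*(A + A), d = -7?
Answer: -3592/39 ≈ -92.103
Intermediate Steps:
V(A) = -14*A (V(A) = -7*(A + A) = -14*A)
R = -3 (R = 2 - 5 = -3)
b(B, M) = 8 + B
(93/117 + b(R, -1)/182)*V(8) = (93/117 + (8 - 3)/182)*(-14*8) = (93*(1/117) + 5*(1/182))*(-112) = (31/39 + 5/182)*(-112) = (449/546)*(-112) = -3592/39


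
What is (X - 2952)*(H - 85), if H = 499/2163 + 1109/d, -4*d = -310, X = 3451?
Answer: -11787700354/335265 ≈ -35159.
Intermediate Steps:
d = 155/2 (d = -¼*(-310) = 155/2 ≈ 77.500)
H = 4874879/335265 (H = 499/2163 + 1109/(155/2) = 499*(1/2163) + 1109*(2/155) = 499/2163 + 2218/155 = 4874879/335265 ≈ 14.540)
(X - 2952)*(H - 85) = (3451 - 2952)*(4874879/335265 - 85) = 499*(-23622646/335265) = -11787700354/335265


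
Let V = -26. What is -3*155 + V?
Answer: -491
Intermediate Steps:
-3*155 + V = -3*155 - 26 = -465 - 26 = -491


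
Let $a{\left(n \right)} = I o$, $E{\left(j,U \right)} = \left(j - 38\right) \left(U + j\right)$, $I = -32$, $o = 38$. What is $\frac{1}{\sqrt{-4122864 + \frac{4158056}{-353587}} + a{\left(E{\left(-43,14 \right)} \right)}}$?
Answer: $- \frac{53745224}{247578601287} - \frac{i \sqrt{128864364141570122}}{990314405148} \approx -0.00021708 - 0.00036249 i$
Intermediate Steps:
$E{\left(j,U \right)} = \left(-38 + j\right) \left(U + j\right)$
$a{\left(n \right)} = -1216$ ($a{\left(n \right)} = \left(-32\right) 38 = -1216$)
$\frac{1}{\sqrt{-4122864 + \frac{4158056}{-353587}} + a{\left(E{\left(-43,14 \right)} \right)}} = \frac{1}{\sqrt{-4122864 + \frac{4158056}{-353587}} - 1216} = \frac{1}{\sqrt{-4122864 + 4158056 \left(- \frac{1}{353587}\right)} - 1216} = \frac{1}{\sqrt{-4122864 - \frac{4158056}{353587}} - 1216} = \frac{1}{\sqrt{- \frac{1457795271224}{353587}} - 1216} = \frac{1}{\frac{2 i \sqrt{128864364141570122}}{353587} - 1216} = \frac{1}{-1216 + \frac{2 i \sqrt{128864364141570122}}{353587}}$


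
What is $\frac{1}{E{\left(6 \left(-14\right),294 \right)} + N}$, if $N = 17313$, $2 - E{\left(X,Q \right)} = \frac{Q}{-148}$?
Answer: $\frac{74}{1281457} \approx 5.7747 \cdot 10^{-5}$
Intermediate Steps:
$E{\left(X,Q \right)} = 2 + \frac{Q}{148}$ ($E{\left(X,Q \right)} = 2 - \frac{Q}{-148} = 2 - Q \left(- \frac{1}{148}\right) = 2 - - \frac{Q}{148} = 2 + \frac{Q}{148}$)
$\frac{1}{E{\left(6 \left(-14\right),294 \right)} + N} = \frac{1}{\left(2 + \frac{1}{148} \cdot 294\right) + 17313} = \frac{1}{\left(2 + \frac{147}{74}\right) + 17313} = \frac{1}{\frac{295}{74} + 17313} = \frac{1}{\frac{1281457}{74}} = \frac{74}{1281457}$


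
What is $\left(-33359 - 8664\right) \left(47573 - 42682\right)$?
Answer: $-205534493$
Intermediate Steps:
$\left(-33359 - 8664\right) \left(47573 - 42682\right) = \left(-42023\right) 4891 = -205534493$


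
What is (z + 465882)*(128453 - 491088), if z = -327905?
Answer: -50035289395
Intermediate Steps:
(z + 465882)*(128453 - 491088) = (-327905 + 465882)*(128453 - 491088) = 137977*(-362635) = -50035289395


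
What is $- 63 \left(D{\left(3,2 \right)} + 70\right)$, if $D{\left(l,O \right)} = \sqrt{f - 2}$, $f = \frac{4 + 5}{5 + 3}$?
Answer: $-4410 - \frac{63 i \sqrt{14}}{4} \approx -4410.0 - 58.931 i$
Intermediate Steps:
$f = \frac{9}{8} \approx 1.125$
$D{\left(l,O \right)} = \frac{i \sqrt{14}}{4}$ ($D{\left(l,O \right)} = \sqrt{\frac{9}{8} - 2} = \sqrt{- \frac{7}{8}} = \frac{i \sqrt{14}}{4}$)
$- 63 \left(D{\left(3,2 \right)} + 70\right) = - 63 \left(\frac{i \sqrt{14}}{4} + 70\right) = - 63 \left(70 + \frac{i \sqrt{14}}{4}\right) = -4410 - \frac{63 i \sqrt{14}}{4}$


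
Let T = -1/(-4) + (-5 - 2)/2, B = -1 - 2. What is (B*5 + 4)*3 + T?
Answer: -145/4 ≈ -36.250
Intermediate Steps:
B = -3
T = -13/4 (T = -1*(-¼) - 7*½ = ¼ - 7/2 = -13/4 ≈ -3.2500)
(B*5 + 4)*3 + T = (-3*5 + 4)*3 - 13/4 = (-15 + 4)*3 - 13/4 = -11*3 - 13/4 = -33 - 13/4 = -145/4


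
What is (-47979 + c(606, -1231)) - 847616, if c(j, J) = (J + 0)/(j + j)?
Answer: -1085462371/1212 ≈ -8.9560e+5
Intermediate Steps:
c(j, J) = J/(2*j) (c(j, J) = J/((2*j)) = J*(1/(2*j)) = J/(2*j))
(-47979 + c(606, -1231)) - 847616 = (-47979 + (1/2)*(-1231)/606) - 847616 = (-47979 + (1/2)*(-1231)*(1/606)) - 847616 = (-47979 - 1231/1212) - 847616 = -58151779/1212 - 847616 = -1085462371/1212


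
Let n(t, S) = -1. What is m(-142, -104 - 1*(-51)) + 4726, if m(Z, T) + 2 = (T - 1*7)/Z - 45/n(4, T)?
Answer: 338629/71 ≈ 4769.4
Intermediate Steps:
m(Z, T) = 43 + (-7 + T)/Z (m(Z, T) = -2 + ((T - 1*7)/Z - 45/(-1)) = -2 + ((T - 7)/Z - 45*(-1)) = -2 + ((-7 + T)/Z + 45) = -2 + (45 + (-7 + T)/Z) = 43 + (-7 + T)/Z)
m(-142, -104 - 1*(-51)) + 4726 = (-7 + (-104 - 1*(-51)) + 43*(-142))/(-142) + 4726 = -(-7 + (-104 + 51) - 6106)/142 + 4726 = -(-7 - 53 - 6106)/142 + 4726 = -1/142*(-6166) + 4726 = 3083/71 + 4726 = 338629/71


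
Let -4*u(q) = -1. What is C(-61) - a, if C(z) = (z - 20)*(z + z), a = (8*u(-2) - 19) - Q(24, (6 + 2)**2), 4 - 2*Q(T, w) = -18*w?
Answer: 10477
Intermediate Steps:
u(q) = 1/4 (u(q) = -1/4*(-1) = 1/4)
Q(T, w) = 2 + 9*w (Q(T, w) = 2 - (-9)*w = 2 + 9*w)
a = -595 (a = (8*(1/4) - 19) - (2 + 9*(6 + 2)**2) = (2 - 19) - (2 + 9*8**2) = -17 - (2 + 9*64) = -17 - (2 + 576) = -17 - 1*578 = -17 - 578 = -595)
C(z) = 2*z*(-20 + z) (C(z) = (-20 + z)*(2*z) = 2*z*(-20 + z))
C(-61) - a = 2*(-61)*(-20 - 61) - 1*(-595) = 2*(-61)*(-81) + 595 = 9882 + 595 = 10477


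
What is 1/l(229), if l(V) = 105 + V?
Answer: 1/334 ≈ 0.0029940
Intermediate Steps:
1/l(229) = 1/(105 + 229) = 1/334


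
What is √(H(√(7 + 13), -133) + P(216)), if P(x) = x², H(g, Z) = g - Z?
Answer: √(46789 + 2*√5) ≈ 216.32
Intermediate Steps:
√(H(√(7 + 13), -133) + P(216)) = √((√(7 + 13) - 1*(-133)) + 216²) = √((√20 + 133) + 46656) = √((2*√5 + 133) + 46656) = √((133 + 2*√5) + 46656) = √(46789 + 2*√5)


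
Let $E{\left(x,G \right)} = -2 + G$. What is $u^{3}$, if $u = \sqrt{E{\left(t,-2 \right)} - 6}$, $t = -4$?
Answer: $- 10 i \sqrt{10} \approx - 31.623 i$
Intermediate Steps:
$u = i \sqrt{10}$ ($u = \sqrt{\left(-2 - 2\right) - 6} = \sqrt{-4 - 6} = \sqrt{-10} = i \sqrt{10} \approx 3.1623 i$)
$u^{3} = \left(i \sqrt{10}\right)^{3} = - 10 i \sqrt{10}$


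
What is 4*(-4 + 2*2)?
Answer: 0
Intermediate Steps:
4*(-4 + 2*2) = 4*(-4 + 4) = 4*0 = 0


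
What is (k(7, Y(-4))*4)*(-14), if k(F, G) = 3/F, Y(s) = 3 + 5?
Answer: -24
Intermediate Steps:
Y(s) = 8
(k(7, Y(-4))*4)*(-14) = ((3/7)*4)*(-14) = (12/7)*(-14) = -24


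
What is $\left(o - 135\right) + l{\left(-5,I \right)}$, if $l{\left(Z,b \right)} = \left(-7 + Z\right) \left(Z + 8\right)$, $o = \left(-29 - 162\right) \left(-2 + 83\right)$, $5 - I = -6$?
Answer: $-15642$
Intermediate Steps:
$I = 11$ ($I = 5 - -6 = 5 + 6 = 11$)
$o = -15471$ ($o = \left(-191\right) 81 = -15471$)
$l{\left(Z,b \right)} = \left(-7 + Z\right) \left(8 + Z\right)$
$\left(o - 135\right) + l{\left(-5,I \right)} = \left(-15471 - 135\right) - \left(61 - 25\right) = -15606 - 36 = -15642$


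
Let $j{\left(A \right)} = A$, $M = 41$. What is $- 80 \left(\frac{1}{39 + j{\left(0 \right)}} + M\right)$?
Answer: $- \frac{128000}{39} \approx -3282.1$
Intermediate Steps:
$- 80 \left(\frac{1}{39 + j{\left(0 \right)}} + M\right) = - 80 \left(\frac{1}{39 + 0} + 41\right) = - 80 \left(\frac{1}{39} + 41\right) = \left(-80\right) \frac{1600}{39} = - \frac{128000}{39}$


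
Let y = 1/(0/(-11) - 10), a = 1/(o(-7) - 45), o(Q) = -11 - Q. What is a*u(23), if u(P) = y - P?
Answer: 33/70 ≈ 0.47143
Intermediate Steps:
a = -1/49 (a = 1/((-11 - 1*(-7)) - 45) = 1/((-11 + 7) - 45) = 1/(-4 - 45) = 1/(-49) = -1/49 ≈ -0.020408)
y = -⅒ (y = 1/(0*(-1/11) - 10) = 1/(0 - 10) = 1/(-10) = -⅒ ≈ -0.10000)
u(P) = -⅒ - P
a*u(23) = -(-⅒ - 1*23)/49 = -(-⅒ - 23)/49 = -1/49*(-231/10) = 33/70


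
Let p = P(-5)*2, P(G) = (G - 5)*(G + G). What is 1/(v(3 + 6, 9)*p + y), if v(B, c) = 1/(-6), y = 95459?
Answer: 3/286277 ≈ 1.0479e-5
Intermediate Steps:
v(B, c) = -1/6
P(G) = 2*G*(-5 + G) (P(G) = (-5 + G)*(2*G) = 2*G*(-5 + G))
p = 200 (p = (2*(-5)*(-5 - 5))*2 = (2*(-5)*(-10))*2 = 100*2 = 200)
1/(v(3 + 6, 9)*p + y) = 1/(-1/6*200 + 95459) = 1/(-100/3 + 95459) = 1/(286277/3) = 3/286277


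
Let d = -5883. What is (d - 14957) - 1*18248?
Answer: -39088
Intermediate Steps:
(d - 14957) - 1*18248 = (-5883 - 14957) - 1*18248 = -20840 - 18248 = -39088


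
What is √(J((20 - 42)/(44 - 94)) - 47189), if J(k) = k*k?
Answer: 2*I*√7373251/25 ≈ 217.23*I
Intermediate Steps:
J(k) = k²
√(J((20 - 42)/(44 - 94)) - 47189) = √(((20 - 42)/(44 - 94))² - 47189) = √((-22/(-50))² - 47189) = √((-22*(-1/50))² - 47189) = √((11/25)² - 47189) = √(121/625 - 47189) = √(-29493004/625) = 2*I*√7373251/25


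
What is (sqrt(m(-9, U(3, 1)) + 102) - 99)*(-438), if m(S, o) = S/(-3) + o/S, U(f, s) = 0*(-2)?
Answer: 43362 - 438*sqrt(105) ≈ 38874.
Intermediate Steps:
U(f, s) = 0
m(S, o) = -S/3 + o/S (m(S, o) = S*(-1/3) + o/S = -S/3 + o/S)
(sqrt(m(-9, U(3, 1)) + 102) - 99)*(-438) = (sqrt((-1/3*(-9) + 0/(-9)) + 102) - 99)*(-438) = (sqrt((3 + 0*(-1/9)) + 102) - 99)*(-438) = (sqrt((3 + 0) + 102) - 99)*(-438) = (sqrt(3 + 102) - 99)*(-438) = (sqrt(105) - 99)*(-438) = (-99 + sqrt(105))*(-438) = 43362 - 438*sqrt(105)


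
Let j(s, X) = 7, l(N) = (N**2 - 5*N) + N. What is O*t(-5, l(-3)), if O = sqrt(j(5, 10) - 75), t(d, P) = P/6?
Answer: 7*I*sqrt(17) ≈ 28.862*I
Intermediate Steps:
l(N) = N**2 - 4*N
t(d, P) = P/6 (t(d, P) = P*(1/6) = P/6)
O = 2*I*sqrt(17) (O = sqrt(7 - 75) = sqrt(-68) = 2*I*sqrt(17) ≈ 8.2462*I)
O*t(-5, l(-3)) = (2*I*sqrt(17))*((-3*(-4 - 3))/6) = (2*I*sqrt(17))*((-3*(-7))/6) = (2*I*sqrt(17))*((1/6)*21) = (2*I*sqrt(17))*(7/2) = 7*I*sqrt(17)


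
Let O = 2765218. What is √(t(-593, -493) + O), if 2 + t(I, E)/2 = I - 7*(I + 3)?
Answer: 24*√4813 ≈ 1665.0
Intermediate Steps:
t(I, E) = -46 - 12*I (t(I, E) = -4 + 2*(I - 7*(I + 3)) = -4 + 2*(I - 7*(3 + I)) = -4 + 2*(I + (-21 - 7*I)) = -4 + 2*(-21 - 6*I) = -4 + (-42 - 12*I) = -46 - 12*I)
√(t(-593, -493) + O) = √((-46 - 12*(-593)) + 2765218) = √((-46 + 7116) + 2765218) = √(7070 + 2765218) = √2772288 = 24*√4813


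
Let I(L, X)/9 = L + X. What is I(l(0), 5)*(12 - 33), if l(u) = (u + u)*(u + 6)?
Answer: -945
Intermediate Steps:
l(u) = 2*u*(6 + u) (l(u) = (2*u)*(6 + u) = 2*u*(6 + u))
I(L, X) = 9*L + 9*X (I(L, X) = 9*(L + X) = 9*L + 9*X)
I(l(0), 5)*(12 - 33) = (9*(2*0*(6 + 0)) + 9*5)*(12 - 33) = (9*(2*0*6) + 45)*(-21) = (9*0 + 45)*(-21) = (0 + 45)*(-21) = 45*(-21) = -945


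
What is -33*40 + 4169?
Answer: 2849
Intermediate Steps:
-33*40 + 4169 = -1320 + 4169 = 2849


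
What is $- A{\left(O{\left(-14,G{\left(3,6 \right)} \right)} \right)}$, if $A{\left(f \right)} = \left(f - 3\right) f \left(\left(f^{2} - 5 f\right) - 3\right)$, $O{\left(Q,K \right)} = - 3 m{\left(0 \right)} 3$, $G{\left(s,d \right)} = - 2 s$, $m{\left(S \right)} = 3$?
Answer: $-697410$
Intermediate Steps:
$O{\left(Q,K \right)} = -27$ ($O{\left(Q,K \right)} = \left(-3\right) 3 \cdot 3 = \left(-9\right) 3 = -27$)
$A{\left(f \right)} = f \left(-3 + f\right) \left(-3 + f^{2} - 5 f\right)$ ($A{\left(f \right)} = \left(-3 + f\right) f \left(-3 + f^{2} - 5 f\right) = f \left(-3 + f\right) \left(-3 + f^{2} - 5 f\right)$)
$- A{\left(O{\left(-14,G{\left(3,6 \right)} \right)} \right)} = - \left(-27\right) \left(9 + \left(-27\right)^{3} - 8 \left(-27\right)^{2} + 12 \left(-27\right)\right) = - \left(-27\right) \left(9 - 19683 - 5832 - 324\right) = - \left(-27\right) \left(-25830\right) = \left(-1\right) 697410 = -697410$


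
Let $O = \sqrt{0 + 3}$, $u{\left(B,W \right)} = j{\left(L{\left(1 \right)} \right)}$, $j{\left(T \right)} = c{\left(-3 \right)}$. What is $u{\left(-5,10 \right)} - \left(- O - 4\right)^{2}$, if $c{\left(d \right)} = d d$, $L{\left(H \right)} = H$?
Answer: $9 - \left(4 + \sqrt{3}\right)^{2} \approx -23.856$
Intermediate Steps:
$c{\left(d \right)} = d^{2}$
$j{\left(T \right)} = 9$ ($j{\left(T \right)} = \left(-3\right)^{2} = 9$)
$u{\left(B,W \right)} = 9$
$O = \sqrt{3} \approx 1.732$
$u{\left(-5,10 \right)} - \left(- O - 4\right)^{2} = 9 - \left(- \sqrt{3} - 4\right)^{2} = 9 - \left(-4 - \sqrt{3}\right)^{2}$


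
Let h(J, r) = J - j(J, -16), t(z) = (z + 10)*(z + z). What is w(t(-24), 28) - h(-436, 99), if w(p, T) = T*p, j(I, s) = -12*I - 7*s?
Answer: 24596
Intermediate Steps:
t(z) = 2*z*(10 + z) (t(z) = (10 + z)*(2*z) = 2*z*(10 + z))
h(J, r) = -112 + 13*J (h(J, r) = J - (-12*J - 7*(-16)) = J - (-12*J + 112) = J - (112 - 12*J) = J + (-112 + 12*J) = -112 + 13*J)
w(t(-24), 28) - h(-436, 99) = 28*(2*(-24)*(10 - 24)) - (-112 + 13*(-436)) = 28*(2*(-24)*(-14)) - (-112 - 5668) = 28*672 - 1*(-5780) = 18816 + 5780 = 24596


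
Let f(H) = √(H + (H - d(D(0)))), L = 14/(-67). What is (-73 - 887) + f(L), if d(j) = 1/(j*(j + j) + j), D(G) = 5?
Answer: -960 + I*√5921795/3685 ≈ -960.0 + 0.66037*I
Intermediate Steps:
d(j) = 1/(j + 2*j²) (d(j) = 1/(j*(2*j) + j) = 1/(2*j² + j) = 1/(j + 2*j²))
L = -14/67 (L = 14*(-1/67) = -14/67 ≈ -0.20896)
f(H) = √(-1/55 + 2*H) (f(H) = √(H + (H - 1/(5*(1 + 2*5)))) = √(H + (H - 1/(5*(1 + 10)))) = √(H + (H - 1/(5*11))) = √(H + (H - 1*1/55)) = √(H + (H - 1/55)) = √(H + (-1/55 + H)) = √(-1/55 + 2*H))
(-73 - 887) + f(L) = (-73 - 887) + √(-55 + 6050*(-14/67))/55 = -960 + √(-55 - 84700/67)/55 = -960 + √(-88385/67)/55 = -960 + (I*√5921795/67)/55 = -960 + I*√5921795/3685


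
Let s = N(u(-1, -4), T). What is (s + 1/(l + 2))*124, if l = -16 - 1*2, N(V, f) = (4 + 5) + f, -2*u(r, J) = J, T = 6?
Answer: 7409/4 ≈ 1852.3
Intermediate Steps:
u(r, J) = -J/2
N(V, f) = 9 + f
s = 15 (s = 9 + 6 = 15)
l = -18 (l = -16 - 2 = -18)
(s + 1/(l + 2))*124 = (15 + 1/(-18 + 2))*124 = (15 + 1/(-16))*124 = (15 - 1/16)*124 = (239/16)*124 = 7409/4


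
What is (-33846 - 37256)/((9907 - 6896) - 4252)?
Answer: 974/17 ≈ 57.294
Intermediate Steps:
(-33846 - 37256)/((9907 - 6896) - 4252) = -71102/(3011 - 4252) = -71102/(-1241) = -71102*(-1/1241) = 974/17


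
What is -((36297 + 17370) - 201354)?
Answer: 147687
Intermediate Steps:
-((36297 + 17370) - 201354) = -(53667 - 201354) = -1*(-147687) = 147687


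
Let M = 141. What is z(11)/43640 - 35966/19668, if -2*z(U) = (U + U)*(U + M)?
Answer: -100152571/53644470 ≈ -1.8670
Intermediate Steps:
z(U) = -U*(141 + U) (z(U) = -(U + U)*(U + 141)/2 = -2*U*(141 + U)/2 = -U*(141 + U))
z(11)/43640 - 35966/19668 = -1*11*(141 + 11)/43640 - 35966/19668 = -1*11*152*(1/43640) - 35966*1/19668 = -1672*1/43640 - 17983/9834 = -209/5455 - 17983/9834 = -100152571/53644470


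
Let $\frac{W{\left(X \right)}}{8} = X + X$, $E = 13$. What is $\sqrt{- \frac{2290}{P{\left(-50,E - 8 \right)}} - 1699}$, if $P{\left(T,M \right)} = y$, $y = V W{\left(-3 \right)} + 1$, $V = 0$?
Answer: $i \sqrt{3989} \approx 63.159 i$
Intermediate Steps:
$W{\left(X \right)} = 16 X$ ($W{\left(X \right)} = 8 \left(X + X\right) = 8 \cdot 2 X = 16 X$)
$y = 1$ ($y = 0 \cdot 16 \left(-3\right) + 1 = 0 \left(-48\right) + 1 = 0 + 1 = 1$)
$P{\left(T,M \right)} = 1$
$\sqrt{- \frac{2290}{P{\left(-50,E - 8 \right)}} - 1699} = \sqrt{- \frac{2290}{1} - 1699} = \sqrt{\left(-2290\right) 1 - 1699} = \sqrt{-2290 - 1699} = \sqrt{-3989} = i \sqrt{3989}$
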